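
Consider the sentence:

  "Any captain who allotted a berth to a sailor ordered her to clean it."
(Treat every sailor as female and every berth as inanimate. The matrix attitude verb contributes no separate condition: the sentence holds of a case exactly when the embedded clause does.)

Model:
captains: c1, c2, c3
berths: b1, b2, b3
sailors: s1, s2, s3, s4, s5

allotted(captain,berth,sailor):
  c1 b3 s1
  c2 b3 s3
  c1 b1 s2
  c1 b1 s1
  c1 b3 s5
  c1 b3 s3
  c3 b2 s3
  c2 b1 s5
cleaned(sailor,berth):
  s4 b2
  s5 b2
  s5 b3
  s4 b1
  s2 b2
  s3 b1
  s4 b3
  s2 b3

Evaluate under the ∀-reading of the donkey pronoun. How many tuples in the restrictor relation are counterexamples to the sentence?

"her" takes "a sailor" as antecedent and "it" takes "a berth"; both are donkey pronouns co-varying with the restrictor.
Strong reading: for every (c,b,s) with allotted(c,b,s), cleaned(s,b).
Restrictor triples: (c1,b1,s1)→cleaned(s1,b1) ✗  (c1,b1,s2)→cleaned(s2,b1) ✗  (c1,b3,s1)→cleaned(s1,b3) ✗  (c1,b3,s3)→cleaned(s3,b3) ✗  (c1,b3,s5)→cleaned(s5,b3) ✓  (c2,b1,s5)→cleaned(s5,b1) ✗  (c2,b3,s3)→cleaned(s3,b3) ✗  (c3,b2,s3)→cleaned(s3,b2) ✗
Counterexamples (restrictor triples failing the scope): 7.

7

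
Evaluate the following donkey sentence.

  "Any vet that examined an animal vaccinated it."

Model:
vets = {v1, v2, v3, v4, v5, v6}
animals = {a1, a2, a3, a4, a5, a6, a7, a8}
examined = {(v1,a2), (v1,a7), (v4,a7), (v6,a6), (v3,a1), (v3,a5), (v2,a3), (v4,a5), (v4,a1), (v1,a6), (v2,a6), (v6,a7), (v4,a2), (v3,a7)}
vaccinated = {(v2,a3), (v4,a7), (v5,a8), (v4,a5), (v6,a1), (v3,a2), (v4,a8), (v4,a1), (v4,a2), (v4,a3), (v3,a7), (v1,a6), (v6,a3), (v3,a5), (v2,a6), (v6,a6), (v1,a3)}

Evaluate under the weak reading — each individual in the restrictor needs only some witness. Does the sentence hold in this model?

True

"it" takes "an animal" as antecedent — a donkey pronoun bound across the clause boundary.
Weak reading: every vet v with some examined-animal has at least one examined-animal a such that vaccinated(v,a).
Per vet: v1:✓  v2:✓  v3:✓  v4:✓  v6:✓
Every vet in the restrictor has a witness.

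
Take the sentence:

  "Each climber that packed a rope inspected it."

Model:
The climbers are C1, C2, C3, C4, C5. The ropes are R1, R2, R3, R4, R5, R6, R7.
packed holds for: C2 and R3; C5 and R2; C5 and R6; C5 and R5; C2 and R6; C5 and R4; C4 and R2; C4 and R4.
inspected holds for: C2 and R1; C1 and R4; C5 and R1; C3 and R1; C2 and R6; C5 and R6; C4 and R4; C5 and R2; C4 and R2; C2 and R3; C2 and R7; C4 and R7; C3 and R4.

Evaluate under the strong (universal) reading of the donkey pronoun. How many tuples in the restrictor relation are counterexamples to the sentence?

"it" takes "a rope" as antecedent — a donkey pronoun bound across the clause boundary.
Strong reading: for every (c,r) with packed(c,r), inspected(c,r).
Restrictor pairs: (C2,R3) ✓  (C2,R6) ✓  (C4,R2) ✓  (C4,R4) ✓  (C5,R2) ✓  (C5,R4) ✗  (C5,R5) ✗  (C5,R6) ✓
Counterexamples (restrictor pairs failing the scope): 2.

2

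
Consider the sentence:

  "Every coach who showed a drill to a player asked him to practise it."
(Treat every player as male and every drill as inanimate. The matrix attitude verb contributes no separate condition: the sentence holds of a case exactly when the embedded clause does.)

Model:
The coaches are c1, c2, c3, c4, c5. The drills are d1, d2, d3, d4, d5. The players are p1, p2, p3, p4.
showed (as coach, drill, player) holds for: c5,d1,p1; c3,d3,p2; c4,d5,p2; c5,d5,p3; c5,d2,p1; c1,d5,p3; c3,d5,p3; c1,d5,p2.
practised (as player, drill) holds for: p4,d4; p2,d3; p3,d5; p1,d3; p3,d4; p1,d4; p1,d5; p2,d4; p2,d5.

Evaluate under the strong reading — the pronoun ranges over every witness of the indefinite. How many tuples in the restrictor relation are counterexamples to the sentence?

"him" takes "a player" as antecedent and "it" takes "a drill"; both are donkey pronouns co-varying with the restrictor.
Strong reading: for every (c,d,p) with showed(c,d,p), practised(p,d).
Restrictor triples: (c1,d5,p2)→practised(p2,d5) ✓  (c1,d5,p3)→practised(p3,d5) ✓  (c3,d3,p2)→practised(p2,d3) ✓  (c3,d5,p3)→practised(p3,d5) ✓  (c4,d5,p2)→practised(p2,d5) ✓  (c5,d1,p1)→practised(p1,d1) ✗  (c5,d2,p1)→practised(p1,d2) ✗  (c5,d5,p3)→practised(p3,d5) ✓
Counterexamples (restrictor triples failing the scope): 2.

2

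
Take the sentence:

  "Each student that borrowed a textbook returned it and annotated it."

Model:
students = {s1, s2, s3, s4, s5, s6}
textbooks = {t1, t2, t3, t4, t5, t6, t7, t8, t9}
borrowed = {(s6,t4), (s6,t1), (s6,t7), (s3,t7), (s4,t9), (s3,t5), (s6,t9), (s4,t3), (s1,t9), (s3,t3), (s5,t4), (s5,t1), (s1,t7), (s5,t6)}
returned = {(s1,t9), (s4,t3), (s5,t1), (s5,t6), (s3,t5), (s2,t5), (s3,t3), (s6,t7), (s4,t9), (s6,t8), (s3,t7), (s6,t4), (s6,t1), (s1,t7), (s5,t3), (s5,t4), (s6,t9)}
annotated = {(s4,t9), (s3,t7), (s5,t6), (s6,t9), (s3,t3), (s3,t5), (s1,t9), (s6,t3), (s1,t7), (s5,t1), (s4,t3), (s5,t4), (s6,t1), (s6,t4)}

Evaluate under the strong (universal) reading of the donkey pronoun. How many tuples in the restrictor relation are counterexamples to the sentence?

"it" takes "a textbook" as antecedent — a donkey pronoun bound across the clause boundary.
Strong reading: for every (s,t) with borrowed(s,t), returned(s,t) ∧ annotated(s,t).
Restrictor pairs: (s1,t7) ✓  (s1,t9) ✓  (s3,t3) ✓  (s3,t5) ✓  (s3,t7) ✓  (s4,t3) ✓  (s4,t9) ✓  (s5,t1) ✓  (s5,t4) ✓  (s5,t6) ✓  (s6,t1) ✓  (s6,t4) ✓  (s6,t7) ✗  (s6,t9) ✓
Counterexamples (restrictor pairs failing the scope): 1.

1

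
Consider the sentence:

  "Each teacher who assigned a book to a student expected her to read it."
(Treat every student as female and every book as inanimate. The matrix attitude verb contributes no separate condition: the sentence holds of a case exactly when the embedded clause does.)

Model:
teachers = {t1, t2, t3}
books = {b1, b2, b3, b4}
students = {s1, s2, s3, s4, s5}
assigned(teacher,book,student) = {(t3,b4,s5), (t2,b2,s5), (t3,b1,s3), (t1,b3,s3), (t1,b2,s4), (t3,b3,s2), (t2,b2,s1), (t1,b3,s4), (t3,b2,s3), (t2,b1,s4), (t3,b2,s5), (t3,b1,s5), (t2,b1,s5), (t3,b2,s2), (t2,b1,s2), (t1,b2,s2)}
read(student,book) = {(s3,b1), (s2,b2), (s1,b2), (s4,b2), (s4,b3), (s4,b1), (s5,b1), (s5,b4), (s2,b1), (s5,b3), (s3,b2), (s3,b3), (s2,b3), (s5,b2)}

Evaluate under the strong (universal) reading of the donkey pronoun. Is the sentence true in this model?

True

"her" takes "a student" as antecedent and "it" takes "a book"; both are donkey pronouns co-varying with the restrictor.
Strong reading: for every (t,b,s) with assigned(t,b,s), read(s,b).
Restrictor triples: (t1,b2,s2)→read(s2,b2) ✓  (t1,b2,s4)→read(s4,b2) ✓  (t1,b3,s3)→read(s3,b3) ✓  (t1,b3,s4)→read(s4,b3) ✓  (t2,b1,s2)→read(s2,b1) ✓  (t2,b1,s4)→read(s4,b1) ✓  (t2,b1,s5)→read(s5,b1) ✓  (t2,b2,s1)→read(s1,b2) ✓  (t2,b2,s5)→read(s5,b2) ✓  (t3,b1,s3)→read(s3,b1) ✓  (t3,b1,s5)→read(s5,b1) ✓  (t3,b2,s2)→read(s2,b2) ✓  (t3,b2,s3)→read(s3,b2) ✓  (t3,b2,s5)→read(s5,b2) ✓  (t3,b3,s2)→read(s2,b3) ✓  (t3,b4,s5)→read(s5,b4) ✓
Every restrictor triple satisfies the scope.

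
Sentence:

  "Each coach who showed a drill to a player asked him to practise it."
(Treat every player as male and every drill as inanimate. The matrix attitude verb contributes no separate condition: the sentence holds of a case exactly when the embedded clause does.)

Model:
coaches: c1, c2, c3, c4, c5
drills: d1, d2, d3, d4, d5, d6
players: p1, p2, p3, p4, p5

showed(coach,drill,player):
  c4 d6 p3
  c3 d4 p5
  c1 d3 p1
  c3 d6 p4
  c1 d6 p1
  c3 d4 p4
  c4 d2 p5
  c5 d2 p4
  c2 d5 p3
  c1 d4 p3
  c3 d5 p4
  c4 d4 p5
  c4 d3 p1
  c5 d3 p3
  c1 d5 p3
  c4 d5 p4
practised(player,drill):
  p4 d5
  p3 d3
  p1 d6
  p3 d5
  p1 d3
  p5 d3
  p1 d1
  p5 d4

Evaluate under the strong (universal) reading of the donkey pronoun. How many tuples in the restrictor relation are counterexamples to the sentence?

6

"him" takes "a player" as antecedent and "it" takes "a drill"; both are donkey pronouns co-varying with the restrictor.
Strong reading: for every (c,d,p) with showed(c,d,p), practised(p,d).
Restrictor triples: (c1,d3,p1)→practised(p1,d3) ✓  (c1,d4,p3)→practised(p3,d4) ✗  (c1,d5,p3)→practised(p3,d5) ✓  (c1,d6,p1)→practised(p1,d6) ✓  (c2,d5,p3)→practised(p3,d5) ✓  (c3,d4,p4)→practised(p4,d4) ✗  (c3,d4,p5)→practised(p5,d4) ✓  (c3,d5,p4)→practised(p4,d5) ✓  (c3,d6,p4)→practised(p4,d6) ✗  (c4,d2,p5)→practised(p5,d2) ✗  (c4,d3,p1)→practised(p1,d3) ✓  (c4,d4,p5)→practised(p5,d4) ✓  (c4,d5,p4)→practised(p4,d5) ✓  (c4,d6,p3)→practised(p3,d6) ✗  (c5,d2,p4)→practised(p4,d2) ✗  (c5,d3,p3)→practised(p3,d3) ✓
Counterexamples (restrictor triples failing the scope): 6.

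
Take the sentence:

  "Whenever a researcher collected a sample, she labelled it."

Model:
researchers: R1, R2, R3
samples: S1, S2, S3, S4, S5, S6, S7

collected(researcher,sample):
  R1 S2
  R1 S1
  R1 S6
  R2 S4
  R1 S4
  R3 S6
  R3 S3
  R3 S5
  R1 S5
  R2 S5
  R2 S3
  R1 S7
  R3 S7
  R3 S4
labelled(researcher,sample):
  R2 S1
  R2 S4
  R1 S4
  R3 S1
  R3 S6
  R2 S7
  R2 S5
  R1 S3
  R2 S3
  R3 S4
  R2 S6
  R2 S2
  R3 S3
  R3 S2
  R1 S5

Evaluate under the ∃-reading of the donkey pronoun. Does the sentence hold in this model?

"it" takes "a sample" as antecedent — a donkey pronoun bound across the clause boundary.
Weak reading: every researcher r with some collected-sample has at least one collected-sample s such that labelled(r,s).
Per researcher: R1:✓  R2:✓  R3:✓
Every researcher in the restrictor has a witness.

True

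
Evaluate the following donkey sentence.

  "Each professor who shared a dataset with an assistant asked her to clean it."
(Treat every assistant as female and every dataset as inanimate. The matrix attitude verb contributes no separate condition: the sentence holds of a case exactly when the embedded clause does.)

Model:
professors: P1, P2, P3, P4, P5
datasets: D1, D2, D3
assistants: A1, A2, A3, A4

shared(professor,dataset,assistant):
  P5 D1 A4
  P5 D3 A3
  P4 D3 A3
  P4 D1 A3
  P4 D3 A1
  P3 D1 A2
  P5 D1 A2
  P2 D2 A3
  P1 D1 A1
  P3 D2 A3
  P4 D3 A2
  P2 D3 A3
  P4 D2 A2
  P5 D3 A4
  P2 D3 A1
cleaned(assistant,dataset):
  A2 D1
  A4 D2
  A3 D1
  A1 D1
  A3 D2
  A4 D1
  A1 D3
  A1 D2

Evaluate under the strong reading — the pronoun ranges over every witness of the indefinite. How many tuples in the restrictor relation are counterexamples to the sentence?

6

"her" takes "an assistant" as antecedent and "it" takes "a dataset"; both are donkey pronouns co-varying with the restrictor.
Strong reading: for every (p,d,a) with shared(p,d,a), cleaned(a,d).
Restrictor triples: (P1,D1,A1)→cleaned(A1,D1) ✓  (P2,D2,A3)→cleaned(A3,D2) ✓  (P2,D3,A1)→cleaned(A1,D3) ✓  (P2,D3,A3)→cleaned(A3,D3) ✗  (P3,D1,A2)→cleaned(A2,D1) ✓  (P3,D2,A3)→cleaned(A3,D2) ✓  (P4,D1,A3)→cleaned(A3,D1) ✓  (P4,D2,A2)→cleaned(A2,D2) ✗  (P4,D3,A1)→cleaned(A1,D3) ✓  (P4,D3,A2)→cleaned(A2,D3) ✗  (P4,D3,A3)→cleaned(A3,D3) ✗  (P5,D1,A2)→cleaned(A2,D1) ✓  (P5,D1,A4)→cleaned(A4,D1) ✓  (P5,D3,A3)→cleaned(A3,D3) ✗  (P5,D3,A4)→cleaned(A4,D3) ✗
Counterexamples (restrictor triples failing the scope): 6.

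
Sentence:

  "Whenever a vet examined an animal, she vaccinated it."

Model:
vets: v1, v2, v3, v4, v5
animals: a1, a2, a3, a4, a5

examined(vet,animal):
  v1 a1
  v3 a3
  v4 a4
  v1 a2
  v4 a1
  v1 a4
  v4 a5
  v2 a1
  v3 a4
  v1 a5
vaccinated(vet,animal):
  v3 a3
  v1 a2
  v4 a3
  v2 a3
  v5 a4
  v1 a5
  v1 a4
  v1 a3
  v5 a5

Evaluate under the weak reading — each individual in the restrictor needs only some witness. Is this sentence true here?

False

"it" takes "an animal" as antecedent — a donkey pronoun bound across the clause boundary.
Weak reading: every vet v with some examined-animal has at least one examined-animal a such that vaccinated(v,a).
Per vet: v1:✓  v2:✗  v3:✓  v4:✗
v2 has no witness among its examined-animals.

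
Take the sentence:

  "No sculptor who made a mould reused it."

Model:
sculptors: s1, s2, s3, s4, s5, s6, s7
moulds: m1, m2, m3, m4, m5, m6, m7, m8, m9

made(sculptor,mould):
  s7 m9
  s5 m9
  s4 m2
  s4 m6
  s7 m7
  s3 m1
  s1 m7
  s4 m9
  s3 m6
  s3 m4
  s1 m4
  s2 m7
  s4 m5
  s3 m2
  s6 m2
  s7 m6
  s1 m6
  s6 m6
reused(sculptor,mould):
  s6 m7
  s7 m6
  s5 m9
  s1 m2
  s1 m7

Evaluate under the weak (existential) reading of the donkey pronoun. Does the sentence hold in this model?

False

"it" takes "a mould" as antecedent — a donkey pronoun bound across the clause boundary.
Truth condition: for no (s,m) with made(s,m) does reused(s,m) hold.
Restrictor pairs — does the scope hold? (s1,m4):fails  (s1,m6):fails  (s1,m7):holds  (s2,m7):fails  (s3,m1):fails  (s3,m2):fails  (s3,m4):fails  (s3,m6):fails  (s4,m2):fails  (s4,m5):fails  (s4,m6):fails  (s4,m9):fails  (s5,m9):holds  (s6,m2):fails  (s6,m6):fails  (s7,m6):holds  (s7,m7):fails  (s7,m9):fails
Scope holds for 3 pair(s), so the sentence is false.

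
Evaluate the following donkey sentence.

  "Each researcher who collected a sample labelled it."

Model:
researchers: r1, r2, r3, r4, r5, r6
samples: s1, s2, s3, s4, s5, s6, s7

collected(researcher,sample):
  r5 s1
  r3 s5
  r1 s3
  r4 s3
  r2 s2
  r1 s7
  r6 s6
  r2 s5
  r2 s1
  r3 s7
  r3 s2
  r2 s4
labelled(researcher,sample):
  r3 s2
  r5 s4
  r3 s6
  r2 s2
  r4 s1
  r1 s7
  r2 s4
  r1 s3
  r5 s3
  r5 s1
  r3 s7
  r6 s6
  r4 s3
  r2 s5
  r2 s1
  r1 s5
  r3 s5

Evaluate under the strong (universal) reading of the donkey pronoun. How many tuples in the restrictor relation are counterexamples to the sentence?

"it" takes "a sample" as antecedent — a donkey pronoun bound across the clause boundary.
Strong reading: for every (r,s) with collected(r,s), labelled(r,s).
Restrictor pairs: (r1,s3) ✓  (r1,s7) ✓  (r2,s1) ✓  (r2,s2) ✓  (r2,s4) ✓  (r2,s5) ✓  (r3,s2) ✓  (r3,s5) ✓  (r3,s7) ✓  (r4,s3) ✓  (r5,s1) ✓  (r6,s6) ✓
Counterexamples (restrictor pairs failing the scope): 0.

0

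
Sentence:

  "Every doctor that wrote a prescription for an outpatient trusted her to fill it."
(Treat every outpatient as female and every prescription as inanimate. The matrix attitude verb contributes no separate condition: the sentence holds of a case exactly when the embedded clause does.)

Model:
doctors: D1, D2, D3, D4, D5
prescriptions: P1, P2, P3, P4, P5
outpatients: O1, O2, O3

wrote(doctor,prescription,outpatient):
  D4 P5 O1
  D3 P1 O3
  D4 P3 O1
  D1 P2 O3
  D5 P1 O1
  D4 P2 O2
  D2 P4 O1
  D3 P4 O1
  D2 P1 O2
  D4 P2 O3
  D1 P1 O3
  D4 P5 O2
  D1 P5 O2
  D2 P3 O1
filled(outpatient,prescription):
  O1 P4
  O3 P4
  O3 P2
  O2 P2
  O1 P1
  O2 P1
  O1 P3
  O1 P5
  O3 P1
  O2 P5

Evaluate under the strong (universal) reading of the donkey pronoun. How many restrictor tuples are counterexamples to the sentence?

"her" takes "an outpatient" as antecedent and "it" takes "a prescription"; both are donkey pronouns co-varying with the restrictor.
Strong reading: for every (d,p,o) with wrote(d,p,o), filled(o,p).
Restrictor triples: (D1,P1,O3)→filled(O3,P1) ✓  (D1,P2,O3)→filled(O3,P2) ✓  (D1,P5,O2)→filled(O2,P5) ✓  (D2,P1,O2)→filled(O2,P1) ✓  (D2,P3,O1)→filled(O1,P3) ✓  (D2,P4,O1)→filled(O1,P4) ✓  (D3,P1,O3)→filled(O3,P1) ✓  (D3,P4,O1)→filled(O1,P4) ✓  (D4,P2,O2)→filled(O2,P2) ✓  (D4,P2,O3)→filled(O3,P2) ✓  (D4,P3,O1)→filled(O1,P3) ✓  (D4,P5,O1)→filled(O1,P5) ✓  (D4,P5,O2)→filled(O2,P5) ✓  (D5,P1,O1)→filled(O1,P1) ✓
Counterexamples (restrictor triples failing the scope): 0.

0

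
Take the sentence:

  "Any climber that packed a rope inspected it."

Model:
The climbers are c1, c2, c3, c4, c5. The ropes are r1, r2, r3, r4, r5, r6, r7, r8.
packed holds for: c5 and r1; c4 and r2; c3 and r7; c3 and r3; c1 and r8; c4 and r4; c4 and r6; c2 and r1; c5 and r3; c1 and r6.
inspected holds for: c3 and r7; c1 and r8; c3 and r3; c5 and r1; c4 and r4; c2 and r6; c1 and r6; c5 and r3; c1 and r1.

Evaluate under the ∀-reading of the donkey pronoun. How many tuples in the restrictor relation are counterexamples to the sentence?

3

"it" takes "a rope" as antecedent — a donkey pronoun bound across the clause boundary.
Strong reading: for every (c,r) with packed(c,r), inspected(c,r).
Restrictor pairs: (c1,r6) ✓  (c1,r8) ✓  (c2,r1) ✗  (c3,r3) ✓  (c3,r7) ✓  (c4,r2) ✗  (c4,r4) ✓  (c4,r6) ✗  (c5,r1) ✓  (c5,r3) ✓
Counterexamples (restrictor pairs failing the scope): 3.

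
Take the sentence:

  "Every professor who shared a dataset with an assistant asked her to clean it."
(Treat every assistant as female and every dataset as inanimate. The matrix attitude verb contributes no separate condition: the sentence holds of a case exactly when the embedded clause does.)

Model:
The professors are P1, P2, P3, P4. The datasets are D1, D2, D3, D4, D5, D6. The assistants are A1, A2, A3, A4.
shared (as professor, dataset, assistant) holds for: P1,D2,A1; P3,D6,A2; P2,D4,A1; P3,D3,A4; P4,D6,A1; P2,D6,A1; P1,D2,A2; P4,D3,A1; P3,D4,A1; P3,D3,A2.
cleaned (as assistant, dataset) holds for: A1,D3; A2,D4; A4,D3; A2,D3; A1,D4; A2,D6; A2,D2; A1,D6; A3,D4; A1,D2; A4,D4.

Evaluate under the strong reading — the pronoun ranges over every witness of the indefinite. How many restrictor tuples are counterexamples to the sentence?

"her" takes "an assistant" as antecedent and "it" takes "a dataset"; both are donkey pronouns co-varying with the restrictor.
Strong reading: for every (p,d,a) with shared(p,d,a), cleaned(a,d).
Restrictor triples: (P1,D2,A1)→cleaned(A1,D2) ✓  (P1,D2,A2)→cleaned(A2,D2) ✓  (P2,D4,A1)→cleaned(A1,D4) ✓  (P2,D6,A1)→cleaned(A1,D6) ✓  (P3,D3,A2)→cleaned(A2,D3) ✓  (P3,D3,A4)→cleaned(A4,D3) ✓  (P3,D4,A1)→cleaned(A1,D4) ✓  (P3,D6,A2)→cleaned(A2,D6) ✓  (P4,D3,A1)→cleaned(A1,D3) ✓  (P4,D6,A1)→cleaned(A1,D6) ✓
Counterexamples (restrictor triples failing the scope): 0.

0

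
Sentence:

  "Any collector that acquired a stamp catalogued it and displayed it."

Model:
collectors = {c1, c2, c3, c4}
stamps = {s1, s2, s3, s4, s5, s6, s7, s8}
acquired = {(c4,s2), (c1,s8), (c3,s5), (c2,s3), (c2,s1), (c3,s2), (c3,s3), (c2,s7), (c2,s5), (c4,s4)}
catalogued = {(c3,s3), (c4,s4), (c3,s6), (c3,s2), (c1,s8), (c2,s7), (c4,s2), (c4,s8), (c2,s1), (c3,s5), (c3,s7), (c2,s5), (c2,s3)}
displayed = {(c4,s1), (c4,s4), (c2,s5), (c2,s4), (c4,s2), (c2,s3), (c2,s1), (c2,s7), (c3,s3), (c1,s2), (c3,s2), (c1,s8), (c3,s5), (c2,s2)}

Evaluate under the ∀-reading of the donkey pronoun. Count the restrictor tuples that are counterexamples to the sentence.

0

"it" takes "a stamp" as antecedent — a donkey pronoun bound across the clause boundary.
Strong reading: for every (c,s) with acquired(c,s), catalogued(c,s) ∧ displayed(c,s).
Restrictor pairs: (c1,s8) ✓  (c2,s1) ✓  (c2,s3) ✓  (c2,s5) ✓  (c2,s7) ✓  (c3,s2) ✓  (c3,s3) ✓  (c3,s5) ✓  (c4,s2) ✓  (c4,s4) ✓
Counterexamples (restrictor pairs failing the scope): 0.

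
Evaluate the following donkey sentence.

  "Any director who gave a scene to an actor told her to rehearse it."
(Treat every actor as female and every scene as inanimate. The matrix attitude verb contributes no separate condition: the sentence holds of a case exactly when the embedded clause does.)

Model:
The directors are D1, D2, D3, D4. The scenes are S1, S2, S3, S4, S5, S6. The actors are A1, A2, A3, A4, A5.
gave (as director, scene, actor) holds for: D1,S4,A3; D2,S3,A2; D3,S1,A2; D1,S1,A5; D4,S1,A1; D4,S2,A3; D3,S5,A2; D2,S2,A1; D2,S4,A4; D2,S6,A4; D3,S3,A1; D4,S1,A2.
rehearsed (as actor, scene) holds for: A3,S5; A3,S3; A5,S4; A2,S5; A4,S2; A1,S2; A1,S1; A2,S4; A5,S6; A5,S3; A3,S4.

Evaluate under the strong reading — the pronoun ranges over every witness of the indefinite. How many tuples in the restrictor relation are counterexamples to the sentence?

8

"her" takes "an actor" as antecedent and "it" takes "a scene"; both are donkey pronouns co-varying with the restrictor.
Strong reading: for every (d,s,a) with gave(d,s,a), rehearsed(a,s).
Restrictor triples: (D1,S1,A5)→rehearsed(A5,S1) ✗  (D1,S4,A3)→rehearsed(A3,S4) ✓  (D2,S2,A1)→rehearsed(A1,S2) ✓  (D2,S3,A2)→rehearsed(A2,S3) ✗  (D2,S4,A4)→rehearsed(A4,S4) ✗  (D2,S6,A4)→rehearsed(A4,S6) ✗  (D3,S1,A2)→rehearsed(A2,S1) ✗  (D3,S3,A1)→rehearsed(A1,S3) ✗  (D3,S5,A2)→rehearsed(A2,S5) ✓  (D4,S1,A1)→rehearsed(A1,S1) ✓  (D4,S1,A2)→rehearsed(A2,S1) ✗  (D4,S2,A3)→rehearsed(A3,S2) ✗
Counterexamples (restrictor triples failing the scope): 8.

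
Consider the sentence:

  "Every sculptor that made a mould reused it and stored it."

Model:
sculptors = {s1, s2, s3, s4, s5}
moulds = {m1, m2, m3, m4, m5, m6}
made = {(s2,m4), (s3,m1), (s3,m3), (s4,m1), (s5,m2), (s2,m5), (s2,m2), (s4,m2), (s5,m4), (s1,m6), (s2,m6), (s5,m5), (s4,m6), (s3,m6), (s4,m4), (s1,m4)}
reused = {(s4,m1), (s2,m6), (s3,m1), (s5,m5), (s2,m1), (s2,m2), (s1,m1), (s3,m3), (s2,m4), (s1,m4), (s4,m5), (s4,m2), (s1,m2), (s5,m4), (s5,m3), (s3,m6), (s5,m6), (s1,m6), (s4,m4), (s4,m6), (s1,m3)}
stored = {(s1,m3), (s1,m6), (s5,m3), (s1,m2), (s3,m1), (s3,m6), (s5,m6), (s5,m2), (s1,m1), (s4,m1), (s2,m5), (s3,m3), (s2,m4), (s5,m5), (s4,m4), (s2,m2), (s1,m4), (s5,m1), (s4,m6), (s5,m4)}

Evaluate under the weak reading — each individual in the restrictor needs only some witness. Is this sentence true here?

"it" takes "a mould" as antecedent — a donkey pronoun bound across the clause boundary.
Weak reading: every sculptor s with some made-mould has at least one made-mould m such that reused(s,m) ∧ stored(s,m).
Per sculptor: s1:✓  s2:✓  s3:✓  s4:✓  s5:✓
Every sculptor in the restrictor has a witness.

True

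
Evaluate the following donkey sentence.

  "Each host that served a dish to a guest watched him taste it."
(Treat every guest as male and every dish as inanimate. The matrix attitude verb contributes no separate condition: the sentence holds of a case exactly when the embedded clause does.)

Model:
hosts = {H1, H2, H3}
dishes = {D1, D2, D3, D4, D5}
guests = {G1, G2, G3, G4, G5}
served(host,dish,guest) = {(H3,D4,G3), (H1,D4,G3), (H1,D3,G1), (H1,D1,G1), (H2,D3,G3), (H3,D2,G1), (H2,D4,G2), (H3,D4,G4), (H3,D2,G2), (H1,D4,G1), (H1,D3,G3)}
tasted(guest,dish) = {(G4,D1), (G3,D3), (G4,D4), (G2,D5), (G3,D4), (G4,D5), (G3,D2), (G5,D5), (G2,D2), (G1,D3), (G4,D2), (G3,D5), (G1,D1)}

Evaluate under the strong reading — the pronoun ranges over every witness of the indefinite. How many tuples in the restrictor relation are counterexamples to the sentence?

"him" takes "a guest" as antecedent and "it" takes "a dish"; both are donkey pronouns co-varying with the restrictor.
Strong reading: for every (h,d,g) with served(h,d,g), tasted(g,d).
Restrictor triples: (H1,D1,G1)→tasted(G1,D1) ✓  (H1,D3,G1)→tasted(G1,D3) ✓  (H1,D3,G3)→tasted(G3,D3) ✓  (H1,D4,G1)→tasted(G1,D4) ✗  (H1,D4,G3)→tasted(G3,D4) ✓  (H2,D3,G3)→tasted(G3,D3) ✓  (H2,D4,G2)→tasted(G2,D4) ✗  (H3,D2,G1)→tasted(G1,D2) ✗  (H3,D2,G2)→tasted(G2,D2) ✓  (H3,D4,G3)→tasted(G3,D4) ✓  (H3,D4,G4)→tasted(G4,D4) ✓
Counterexamples (restrictor triples failing the scope): 3.

3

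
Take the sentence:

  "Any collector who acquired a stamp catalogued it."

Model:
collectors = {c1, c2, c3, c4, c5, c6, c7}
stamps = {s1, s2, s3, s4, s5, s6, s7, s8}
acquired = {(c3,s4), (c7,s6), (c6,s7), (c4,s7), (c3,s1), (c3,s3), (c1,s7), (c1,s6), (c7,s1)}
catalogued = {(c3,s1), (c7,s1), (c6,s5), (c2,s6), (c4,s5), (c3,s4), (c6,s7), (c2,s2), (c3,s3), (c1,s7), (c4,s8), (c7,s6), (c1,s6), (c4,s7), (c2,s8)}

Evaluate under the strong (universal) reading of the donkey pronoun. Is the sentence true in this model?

True

"it" takes "a stamp" as antecedent — a donkey pronoun bound across the clause boundary.
Strong reading: for every (c,s) with acquired(c,s), catalogued(c,s).
Restrictor pairs: (c1,s6) ✓  (c1,s7) ✓  (c3,s1) ✓  (c3,s3) ✓  (c3,s4) ✓  (c4,s7) ✓  (c6,s7) ✓  (c7,s1) ✓  (c7,s6) ✓
Every restrictor pair satisfies the scope.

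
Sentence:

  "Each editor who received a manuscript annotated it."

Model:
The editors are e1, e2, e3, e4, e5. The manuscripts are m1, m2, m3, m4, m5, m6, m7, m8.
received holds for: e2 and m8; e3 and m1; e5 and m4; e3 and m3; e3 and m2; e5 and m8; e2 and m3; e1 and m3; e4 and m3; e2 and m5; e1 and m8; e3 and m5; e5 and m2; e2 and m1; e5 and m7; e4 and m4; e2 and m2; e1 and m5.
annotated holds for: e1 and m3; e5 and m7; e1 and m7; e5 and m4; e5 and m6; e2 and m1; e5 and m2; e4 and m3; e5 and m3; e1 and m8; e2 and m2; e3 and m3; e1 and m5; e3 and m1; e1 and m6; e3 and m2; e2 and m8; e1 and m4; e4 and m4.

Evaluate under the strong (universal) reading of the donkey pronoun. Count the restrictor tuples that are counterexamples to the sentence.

4

"it" takes "a manuscript" as antecedent — a donkey pronoun bound across the clause boundary.
Strong reading: for every (e,m) with received(e,m), annotated(e,m).
Restrictor pairs: (e1,m3) ✓  (e1,m5) ✓  (e1,m8) ✓  (e2,m1) ✓  (e2,m2) ✓  (e2,m3) ✗  (e2,m5) ✗  (e2,m8) ✓  (e3,m1) ✓  (e3,m2) ✓  (e3,m3) ✓  (e3,m5) ✗  (e4,m3) ✓  (e4,m4) ✓  (e5,m2) ✓  (e5,m4) ✓  (e5,m7) ✓  (e5,m8) ✗
Counterexamples (restrictor pairs failing the scope): 4.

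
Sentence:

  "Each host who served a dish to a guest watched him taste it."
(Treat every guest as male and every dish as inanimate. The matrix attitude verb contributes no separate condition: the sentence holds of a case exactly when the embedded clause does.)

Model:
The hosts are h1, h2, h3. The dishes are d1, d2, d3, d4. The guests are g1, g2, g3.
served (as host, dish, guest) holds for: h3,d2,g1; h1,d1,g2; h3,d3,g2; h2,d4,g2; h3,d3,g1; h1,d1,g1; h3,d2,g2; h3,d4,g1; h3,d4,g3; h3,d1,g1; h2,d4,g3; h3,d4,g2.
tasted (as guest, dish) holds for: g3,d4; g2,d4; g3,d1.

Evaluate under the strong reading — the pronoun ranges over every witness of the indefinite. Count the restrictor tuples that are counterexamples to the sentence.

"him" takes "a guest" as antecedent and "it" takes "a dish"; both are donkey pronouns co-varying with the restrictor.
Strong reading: for every (h,d,g) with served(h,d,g), tasted(g,d).
Restrictor triples: (h1,d1,g1)→tasted(g1,d1) ✗  (h1,d1,g2)→tasted(g2,d1) ✗  (h2,d4,g2)→tasted(g2,d4) ✓  (h2,d4,g3)→tasted(g3,d4) ✓  (h3,d1,g1)→tasted(g1,d1) ✗  (h3,d2,g1)→tasted(g1,d2) ✗  (h3,d2,g2)→tasted(g2,d2) ✗  (h3,d3,g1)→tasted(g1,d3) ✗  (h3,d3,g2)→tasted(g2,d3) ✗  (h3,d4,g1)→tasted(g1,d4) ✗  (h3,d4,g2)→tasted(g2,d4) ✓  (h3,d4,g3)→tasted(g3,d4) ✓
Counterexamples (restrictor triples failing the scope): 8.

8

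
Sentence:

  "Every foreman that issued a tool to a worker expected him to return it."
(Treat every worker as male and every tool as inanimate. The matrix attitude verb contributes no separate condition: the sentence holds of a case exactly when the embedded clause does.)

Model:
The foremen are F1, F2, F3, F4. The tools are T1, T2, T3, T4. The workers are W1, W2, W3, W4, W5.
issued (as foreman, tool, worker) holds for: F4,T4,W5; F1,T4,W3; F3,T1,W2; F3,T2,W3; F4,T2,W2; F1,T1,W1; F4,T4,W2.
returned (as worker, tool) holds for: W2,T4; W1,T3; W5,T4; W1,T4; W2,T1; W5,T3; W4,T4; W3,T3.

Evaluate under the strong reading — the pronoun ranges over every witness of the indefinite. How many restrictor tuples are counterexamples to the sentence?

4

"him" takes "a worker" as antecedent and "it" takes "a tool"; both are donkey pronouns co-varying with the restrictor.
Strong reading: for every (f,t,w) with issued(f,t,w), returned(w,t).
Restrictor triples: (F1,T1,W1)→returned(W1,T1) ✗  (F1,T4,W3)→returned(W3,T4) ✗  (F3,T1,W2)→returned(W2,T1) ✓  (F3,T2,W3)→returned(W3,T2) ✗  (F4,T2,W2)→returned(W2,T2) ✗  (F4,T4,W2)→returned(W2,T4) ✓  (F4,T4,W5)→returned(W5,T4) ✓
Counterexamples (restrictor triples failing the scope): 4.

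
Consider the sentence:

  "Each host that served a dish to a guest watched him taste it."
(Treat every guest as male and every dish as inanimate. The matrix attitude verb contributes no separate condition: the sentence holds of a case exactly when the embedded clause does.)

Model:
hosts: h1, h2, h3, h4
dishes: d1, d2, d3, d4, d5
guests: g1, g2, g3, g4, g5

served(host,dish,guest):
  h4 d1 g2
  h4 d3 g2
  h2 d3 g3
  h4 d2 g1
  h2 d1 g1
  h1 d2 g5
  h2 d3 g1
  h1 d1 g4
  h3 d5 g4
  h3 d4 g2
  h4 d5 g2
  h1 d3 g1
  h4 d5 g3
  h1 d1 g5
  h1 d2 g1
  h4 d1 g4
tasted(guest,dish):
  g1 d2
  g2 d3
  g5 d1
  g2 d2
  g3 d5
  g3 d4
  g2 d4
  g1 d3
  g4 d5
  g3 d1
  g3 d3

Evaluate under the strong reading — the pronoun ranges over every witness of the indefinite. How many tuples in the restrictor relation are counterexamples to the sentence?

6

"him" takes "a guest" as antecedent and "it" takes "a dish"; both are donkey pronouns co-varying with the restrictor.
Strong reading: for every (h,d,g) with served(h,d,g), tasted(g,d).
Restrictor triples: (h1,d1,g4)→tasted(g4,d1) ✗  (h1,d1,g5)→tasted(g5,d1) ✓  (h1,d2,g1)→tasted(g1,d2) ✓  (h1,d2,g5)→tasted(g5,d2) ✗  (h1,d3,g1)→tasted(g1,d3) ✓  (h2,d1,g1)→tasted(g1,d1) ✗  (h2,d3,g1)→tasted(g1,d3) ✓  (h2,d3,g3)→tasted(g3,d3) ✓  (h3,d4,g2)→tasted(g2,d4) ✓  (h3,d5,g4)→tasted(g4,d5) ✓  (h4,d1,g2)→tasted(g2,d1) ✗  (h4,d1,g4)→tasted(g4,d1) ✗  (h4,d2,g1)→tasted(g1,d2) ✓  (h4,d3,g2)→tasted(g2,d3) ✓  (h4,d5,g2)→tasted(g2,d5) ✗  (h4,d5,g3)→tasted(g3,d5) ✓
Counterexamples (restrictor triples failing the scope): 6.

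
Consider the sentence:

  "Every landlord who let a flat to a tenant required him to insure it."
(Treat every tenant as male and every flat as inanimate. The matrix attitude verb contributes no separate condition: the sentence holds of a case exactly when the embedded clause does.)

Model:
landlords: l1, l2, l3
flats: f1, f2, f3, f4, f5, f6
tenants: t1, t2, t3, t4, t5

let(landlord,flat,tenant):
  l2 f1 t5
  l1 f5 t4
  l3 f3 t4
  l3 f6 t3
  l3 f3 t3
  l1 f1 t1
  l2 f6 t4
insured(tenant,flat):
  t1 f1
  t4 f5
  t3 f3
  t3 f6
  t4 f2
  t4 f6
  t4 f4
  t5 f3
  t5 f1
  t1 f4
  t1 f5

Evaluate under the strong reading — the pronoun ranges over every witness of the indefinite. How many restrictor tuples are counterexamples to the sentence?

1

"him" takes "a tenant" as antecedent and "it" takes "a flat"; both are donkey pronouns co-varying with the restrictor.
Strong reading: for every (l,f,t) with let(l,f,t), insured(t,f).
Restrictor triples: (l1,f1,t1)→insured(t1,f1) ✓  (l1,f5,t4)→insured(t4,f5) ✓  (l2,f1,t5)→insured(t5,f1) ✓  (l2,f6,t4)→insured(t4,f6) ✓  (l3,f3,t3)→insured(t3,f3) ✓  (l3,f3,t4)→insured(t4,f3) ✗  (l3,f6,t3)→insured(t3,f6) ✓
Counterexamples (restrictor triples failing the scope): 1.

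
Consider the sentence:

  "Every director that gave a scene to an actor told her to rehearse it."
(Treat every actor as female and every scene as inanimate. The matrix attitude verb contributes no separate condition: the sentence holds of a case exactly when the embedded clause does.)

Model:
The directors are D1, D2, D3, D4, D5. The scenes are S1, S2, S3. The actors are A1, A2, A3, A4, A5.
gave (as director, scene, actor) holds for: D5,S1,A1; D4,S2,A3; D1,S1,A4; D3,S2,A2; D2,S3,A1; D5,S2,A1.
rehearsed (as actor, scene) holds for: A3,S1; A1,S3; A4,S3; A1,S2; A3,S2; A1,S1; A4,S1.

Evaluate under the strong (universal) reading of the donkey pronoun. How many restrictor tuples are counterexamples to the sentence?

"her" takes "an actor" as antecedent and "it" takes "a scene"; both are donkey pronouns co-varying with the restrictor.
Strong reading: for every (d,s,a) with gave(d,s,a), rehearsed(a,s).
Restrictor triples: (D1,S1,A4)→rehearsed(A4,S1) ✓  (D2,S3,A1)→rehearsed(A1,S3) ✓  (D3,S2,A2)→rehearsed(A2,S2) ✗  (D4,S2,A3)→rehearsed(A3,S2) ✓  (D5,S1,A1)→rehearsed(A1,S1) ✓  (D5,S2,A1)→rehearsed(A1,S2) ✓
Counterexamples (restrictor triples failing the scope): 1.

1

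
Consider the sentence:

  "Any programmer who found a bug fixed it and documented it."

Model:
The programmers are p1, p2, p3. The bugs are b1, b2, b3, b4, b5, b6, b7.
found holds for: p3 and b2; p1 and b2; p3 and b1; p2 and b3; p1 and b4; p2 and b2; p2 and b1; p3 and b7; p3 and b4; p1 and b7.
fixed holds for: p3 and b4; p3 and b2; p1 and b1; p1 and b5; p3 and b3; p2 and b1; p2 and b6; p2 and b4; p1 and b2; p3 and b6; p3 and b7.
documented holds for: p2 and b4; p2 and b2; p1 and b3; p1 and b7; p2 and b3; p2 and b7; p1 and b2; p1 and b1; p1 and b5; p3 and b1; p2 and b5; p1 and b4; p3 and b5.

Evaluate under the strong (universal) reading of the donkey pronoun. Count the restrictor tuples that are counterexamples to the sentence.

9

"it" takes "a bug" as antecedent — a donkey pronoun bound across the clause boundary.
Strong reading: for every (p,b) with found(p,b), fixed(p,b) ∧ documented(p,b).
Restrictor pairs: (p1,b2) ✓  (p1,b4) ✗  (p1,b7) ✗  (p2,b1) ✗  (p2,b2) ✗  (p2,b3) ✗  (p3,b1) ✗  (p3,b2) ✗  (p3,b4) ✗  (p3,b7) ✗
Counterexamples (restrictor pairs failing the scope): 9.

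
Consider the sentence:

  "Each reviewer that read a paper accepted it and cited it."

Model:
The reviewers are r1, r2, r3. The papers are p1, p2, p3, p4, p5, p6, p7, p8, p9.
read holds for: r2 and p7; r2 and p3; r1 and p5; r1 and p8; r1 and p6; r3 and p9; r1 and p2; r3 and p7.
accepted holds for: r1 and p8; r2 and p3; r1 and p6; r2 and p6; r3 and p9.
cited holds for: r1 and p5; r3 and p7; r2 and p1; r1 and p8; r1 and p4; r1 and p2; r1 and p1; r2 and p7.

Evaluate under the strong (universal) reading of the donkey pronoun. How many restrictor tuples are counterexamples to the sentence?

"it" takes "a paper" as antecedent — a donkey pronoun bound across the clause boundary.
Strong reading: for every (r,p) with read(r,p), accepted(r,p) ∧ cited(r,p).
Restrictor pairs: (r1,p2) ✗  (r1,p5) ✗  (r1,p6) ✗  (r1,p8) ✓  (r2,p3) ✗  (r2,p7) ✗  (r3,p7) ✗  (r3,p9) ✗
Counterexamples (restrictor pairs failing the scope): 7.

7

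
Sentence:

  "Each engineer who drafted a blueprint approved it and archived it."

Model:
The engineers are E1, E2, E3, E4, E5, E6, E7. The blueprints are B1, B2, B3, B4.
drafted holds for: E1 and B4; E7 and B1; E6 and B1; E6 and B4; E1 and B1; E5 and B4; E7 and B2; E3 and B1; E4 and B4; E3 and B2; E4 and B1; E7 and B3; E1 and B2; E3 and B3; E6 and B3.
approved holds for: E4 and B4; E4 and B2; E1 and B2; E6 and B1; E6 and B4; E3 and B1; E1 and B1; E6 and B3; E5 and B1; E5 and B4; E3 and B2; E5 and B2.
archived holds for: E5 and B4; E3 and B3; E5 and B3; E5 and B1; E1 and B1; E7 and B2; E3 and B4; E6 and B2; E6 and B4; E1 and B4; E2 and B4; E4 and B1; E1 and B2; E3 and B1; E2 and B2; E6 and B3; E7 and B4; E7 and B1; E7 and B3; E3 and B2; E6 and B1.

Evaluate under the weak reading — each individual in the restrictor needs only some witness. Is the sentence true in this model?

"it" takes "a blueprint" as antecedent — a donkey pronoun bound across the clause boundary.
Weak reading: every engineer e with some drafted-blueprint has at least one drafted-blueprint b such that approved(e,b) ∧ archived(e,b).
Per engineer: E1:✓  E3:✓  E4:✗  E5:✓  E6:✓  E7:✗
E4 has no witness among its drafted-blueprints.

False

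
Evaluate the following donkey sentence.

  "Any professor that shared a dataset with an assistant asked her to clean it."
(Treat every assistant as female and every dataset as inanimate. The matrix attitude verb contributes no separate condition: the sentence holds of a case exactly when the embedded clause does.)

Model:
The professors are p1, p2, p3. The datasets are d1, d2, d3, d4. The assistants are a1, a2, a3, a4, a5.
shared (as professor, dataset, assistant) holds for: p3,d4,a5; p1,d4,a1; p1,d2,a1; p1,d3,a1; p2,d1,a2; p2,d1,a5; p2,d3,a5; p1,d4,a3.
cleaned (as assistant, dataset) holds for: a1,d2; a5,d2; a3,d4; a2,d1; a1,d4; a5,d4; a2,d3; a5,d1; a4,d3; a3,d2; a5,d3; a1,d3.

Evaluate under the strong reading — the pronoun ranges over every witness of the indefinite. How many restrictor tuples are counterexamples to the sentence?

0

"her" takes "an assistant" as antecedent and "it" takes "a dataset"; both are donkey pronouns co-varying with the restrictor.
Strong reading: for every (p,d,a) with shared(p,d,a), cleaned(a,d).
Restrictor triples: (p1,d2,a1)→cleaned(a1,d2) ✓  (p1,d3,a1)→cleaned(a1,d3) ✓  (p1,d4,a1)→cleaned(a1,d4) ✓  (p1,d4,a3)→cleaned(a3,d4) ✓  (p2,d1,a2)→cleaned(a2,d1) ✓  (p2,d1,a5)→cleaned(a5,d1) ✓  (p2,d3,a5)→cleaned(a5,d3) ✓  (p3,d4,a5)→cleaned(a5,d4) ✓
Counterexamples (restrictor triples failing the scope): 0.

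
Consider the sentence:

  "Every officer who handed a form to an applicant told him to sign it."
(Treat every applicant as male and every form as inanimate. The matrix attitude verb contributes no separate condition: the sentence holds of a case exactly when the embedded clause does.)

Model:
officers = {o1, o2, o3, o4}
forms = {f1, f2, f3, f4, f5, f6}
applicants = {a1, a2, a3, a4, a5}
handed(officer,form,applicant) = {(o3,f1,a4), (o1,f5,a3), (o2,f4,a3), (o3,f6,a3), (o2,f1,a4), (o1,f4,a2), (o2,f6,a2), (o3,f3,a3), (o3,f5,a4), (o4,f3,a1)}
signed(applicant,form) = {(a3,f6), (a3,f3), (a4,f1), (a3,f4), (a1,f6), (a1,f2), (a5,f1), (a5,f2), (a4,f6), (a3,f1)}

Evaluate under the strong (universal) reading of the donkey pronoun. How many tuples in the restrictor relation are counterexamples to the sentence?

5

"him" takes "an applicant" as antecedent and "it" takes "a form"; both are donkey pronouns co-varying with the restrictor.
Strong reading: for every (o,f,a) with handed(o,f,a), signed(a,f).
Restrictor triples: (o1,f4,a2)→signed(a2,f4) ✗  (o1,f5,a3)→signed(a3,f5) ✗  (o2,f1,a4)→signed(a4,f1) ✓  (o2,f4,a3)→signed(a3,f4) ✓  (o2,f6,a2)→signed(a2,f6) ✗  (o3,f1,a4)→signed(a4,f1) ✓  (o3,f3,a3)→signed(a3,f3) ✓  (o3,f5,a4)→signed(a4,f5) ✗  (o3,f6,a3)→signed(a3,f6) ✓  (o4,f3,a1)→signed(a1,f3) ✗
Counterexamples (restrictor triples failing the scope): 5.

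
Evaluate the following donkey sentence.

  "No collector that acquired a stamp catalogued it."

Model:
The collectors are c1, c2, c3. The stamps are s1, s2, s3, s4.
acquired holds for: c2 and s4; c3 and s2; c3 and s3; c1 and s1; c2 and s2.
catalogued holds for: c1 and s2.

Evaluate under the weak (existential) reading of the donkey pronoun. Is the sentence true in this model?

"it" takes "a stamp" as antecedent — a donkey pronoun bound across the clause boundary.
Truth condition: for no (c,s) with acquired(c,s) does catalogued(c,s) hold.
Restrictor pairs — does the scope hold? (c1,s1):fails  (c2,s2):fails  (c2,s4):fails  (c3,s2):fails  (c3,s3):fails
Scope holds for no restrictor pair, so the sentence is true.

True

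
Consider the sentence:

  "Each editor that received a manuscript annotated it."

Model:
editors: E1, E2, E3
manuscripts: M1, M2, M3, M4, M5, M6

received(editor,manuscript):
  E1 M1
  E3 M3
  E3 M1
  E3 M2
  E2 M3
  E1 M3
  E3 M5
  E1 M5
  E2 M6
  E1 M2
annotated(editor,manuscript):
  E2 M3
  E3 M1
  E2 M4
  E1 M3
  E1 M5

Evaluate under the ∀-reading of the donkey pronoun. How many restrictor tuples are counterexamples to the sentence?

6

"it" takes "a manuscript" as antecedent — a donkey pronoun bound across the clause boundary.
Strong reading: for every (e,m) with received(e,m), annotated(e,m).
Restrictor pairs: (E1,M1) ✗  (E1,M2) ✗  (E1,M3) ✓  (E1,M5) ✓  (E2,M3) ✓  (E2,M6) ✗  (E3,M1) ✓  (E3,M2) ✗  (E3,M3) ✗  (E3,M5) ✗
Counterexamples (restrictor pairs failing the scope): 6.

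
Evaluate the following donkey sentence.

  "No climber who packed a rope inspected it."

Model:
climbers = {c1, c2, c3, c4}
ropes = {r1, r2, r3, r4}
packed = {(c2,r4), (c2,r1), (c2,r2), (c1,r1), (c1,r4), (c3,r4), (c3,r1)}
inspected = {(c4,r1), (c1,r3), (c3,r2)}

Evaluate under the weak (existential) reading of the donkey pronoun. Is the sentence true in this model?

"it" takes "a rope" as antecedent — a donkey pronoun bound across the clause boundary.
Truth condition: for no (c,r) with packed(c,r) does inspected(c,r) hold.
Restrictor pairs — does the scope hold? (c1,r1):fails  (c1,r4):fails  (c2,r1):fails  (c2,r2):fails  (c2,r4):fails  (c3,r1):fails  (c3,r4):fails
Scope holds for no restrictor pair, so the sentence is true.

True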